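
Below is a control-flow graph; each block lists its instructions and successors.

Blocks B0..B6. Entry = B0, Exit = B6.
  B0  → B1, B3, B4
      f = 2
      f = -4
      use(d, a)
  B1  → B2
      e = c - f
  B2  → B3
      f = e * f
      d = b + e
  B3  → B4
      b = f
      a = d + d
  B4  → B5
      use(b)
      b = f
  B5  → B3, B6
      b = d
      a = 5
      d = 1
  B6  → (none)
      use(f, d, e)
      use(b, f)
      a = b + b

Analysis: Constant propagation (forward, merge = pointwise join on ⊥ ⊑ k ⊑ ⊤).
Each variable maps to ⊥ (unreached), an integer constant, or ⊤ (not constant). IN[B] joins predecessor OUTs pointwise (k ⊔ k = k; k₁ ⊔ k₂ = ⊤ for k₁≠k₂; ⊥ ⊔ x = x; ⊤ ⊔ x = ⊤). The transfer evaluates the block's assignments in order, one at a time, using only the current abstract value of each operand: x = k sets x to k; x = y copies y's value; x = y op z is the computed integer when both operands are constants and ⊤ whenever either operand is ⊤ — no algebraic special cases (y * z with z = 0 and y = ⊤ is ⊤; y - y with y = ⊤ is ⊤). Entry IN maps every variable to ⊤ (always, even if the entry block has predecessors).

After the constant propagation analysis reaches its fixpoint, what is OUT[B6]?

Fixpoint table:
  B0:   IN=(all ⊤)   OUT={f:-4; rest ⊤}
  B1:   IN={f:-4; rest ⊤}   OUT={f:-4; rest ⊤}
  B2:   IN={f:-4; rest ⊤}   OUT=(all ⊤)
  B3:   IN=(all ⊤)   OUT=(all ⊤)
  B4:   IN=(all ⊤)   OUT=(all ⊤)
  B5:   IN=(all ⊤)   OUT={a:5, d:1; rest ⊤}
  B6:   IN={a:5, d:1; rest ⊤}   OUT={d:1; rest ⊤}

Merge at B6: IN[B6] = OUT[B5] = {a: 5, b: ⊤, c: ⊤, d: 1, e: ⊤, f: ⊤}
Applying B6's transfer function to that IN value gives OUT[B6] (row B6 above).

Answer: {a: ⊤, b: ⊤, c: ⊤, d: 1, e: ⊤, f: ⊤}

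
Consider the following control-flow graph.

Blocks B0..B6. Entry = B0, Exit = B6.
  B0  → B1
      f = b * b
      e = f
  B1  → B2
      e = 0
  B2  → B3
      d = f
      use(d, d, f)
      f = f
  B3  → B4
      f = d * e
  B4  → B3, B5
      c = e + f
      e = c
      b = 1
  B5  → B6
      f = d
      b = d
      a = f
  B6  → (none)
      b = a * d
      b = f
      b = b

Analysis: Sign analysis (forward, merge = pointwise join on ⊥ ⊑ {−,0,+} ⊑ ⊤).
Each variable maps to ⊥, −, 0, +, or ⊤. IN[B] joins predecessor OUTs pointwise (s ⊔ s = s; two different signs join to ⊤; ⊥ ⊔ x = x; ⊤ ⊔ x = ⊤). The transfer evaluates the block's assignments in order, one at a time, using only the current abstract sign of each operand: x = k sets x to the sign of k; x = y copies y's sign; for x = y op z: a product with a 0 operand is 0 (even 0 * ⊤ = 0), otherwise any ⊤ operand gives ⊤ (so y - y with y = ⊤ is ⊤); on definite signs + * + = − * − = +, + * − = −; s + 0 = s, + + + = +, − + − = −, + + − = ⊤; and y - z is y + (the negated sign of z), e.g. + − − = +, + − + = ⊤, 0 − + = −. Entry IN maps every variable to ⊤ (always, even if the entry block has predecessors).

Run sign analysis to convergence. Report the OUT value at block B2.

Answer: {a: ⊤, b: ⊤, c: ⊤, d: ⊤, e: 0, f: ⊤}

Trace:
Per-block solution:
  B0:  IN=(all ⊤)  OUT=(all ⊤)
  B1:  IN=(all ⊤)  OUT={e:0; rest ⊤}
  B2:  IN={e:0; rest ⊤}  OUT={e:0; rest ⊤}
  B3:  IN={e:0; rest ⊤}  OUT={e:0, f:0; rest ⊤}
  B4:  IN={e:0, f:0; rest ⊤}  OUT={b:+, c:0, e:0, f:0; rest ⊤}
  B5:  IN={b:+, c:0, e:0, f:0; rest ⊤}  OUT={c:0, e:0; rest ⊤}
  B6:  IN={c:0, e:0; rest ⊤}  OUT={c:0, e:0; rest ⊤}

Merge at B2: IN[B2] = OUT[B1] = {a: ⊤, b: ⊤, c: ⊤, d: ⊤, e: 0, f: ⊤}
Applying B2's transfer function to that IN value gives OUT[B2] (row B2 above).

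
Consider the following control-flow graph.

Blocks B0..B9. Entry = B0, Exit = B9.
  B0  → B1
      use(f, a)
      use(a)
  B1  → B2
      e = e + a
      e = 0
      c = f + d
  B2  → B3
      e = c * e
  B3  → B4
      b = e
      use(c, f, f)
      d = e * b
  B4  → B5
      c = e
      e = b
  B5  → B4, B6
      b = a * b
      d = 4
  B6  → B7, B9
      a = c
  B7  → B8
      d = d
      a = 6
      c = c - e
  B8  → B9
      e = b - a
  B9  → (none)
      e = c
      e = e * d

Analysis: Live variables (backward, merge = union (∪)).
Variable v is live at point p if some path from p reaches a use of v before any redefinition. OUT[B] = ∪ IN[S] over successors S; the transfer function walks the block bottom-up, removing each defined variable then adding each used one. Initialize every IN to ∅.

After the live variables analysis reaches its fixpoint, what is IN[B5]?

Per-block solution:
  B0:  IN={a, d, e, f}  OUT={a, d, e, f}
  B1:  IN={a, d, e, f}  OUT={a, c, e, f}
  B2:  IN={a, c, e, f}  OUT={a, c, e, f}
  B3:  IN={a, c, e, f}  OUT={a, b, e}
  B4:  IN={a, b, e}  OUT={a, b, c, e}
  B5:  IN={a, b, c, e}  OUT={a, b, c, d, e}
  B6:  IN={b, c, d, e}  OUT={b, c, d, e}
  B7:  IN={b, c, d, e}  OUT={a, b, c, d}
  B8:  IN={a, b, c, d}  OUT={c, d}
  B9:  IN={c, d}  OUT={}

Merge at B5: OUT[B5] = IN[B4] ⊔ IN[B6] = {a, b, c, d, e}
Applying B5's transfer function to that OUT value gives IN[B5] (row B5 above).

Answer: {a, b, c, e}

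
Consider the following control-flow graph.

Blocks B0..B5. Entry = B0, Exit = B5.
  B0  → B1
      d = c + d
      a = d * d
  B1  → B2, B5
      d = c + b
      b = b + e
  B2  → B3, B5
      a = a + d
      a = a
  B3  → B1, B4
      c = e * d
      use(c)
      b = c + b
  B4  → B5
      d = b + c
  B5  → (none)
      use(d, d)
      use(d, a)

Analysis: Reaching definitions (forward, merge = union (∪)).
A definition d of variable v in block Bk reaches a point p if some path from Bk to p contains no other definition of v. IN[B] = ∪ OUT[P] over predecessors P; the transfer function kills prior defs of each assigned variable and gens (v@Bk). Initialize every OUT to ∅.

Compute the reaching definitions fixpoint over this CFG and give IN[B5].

Answer: {a@B0, a@B2, b@B1, b@B3, c@B3, d@B1, d@B4}

Working:
Fixpoint table:
  B0:   IN={}   OUT={a@B0, d@B0}
  B1:   IN={a@B0, a@B2, b@B3, c@B3, d@B0, d@B1}   OUT={a@B0, a@B2, b@B1, c@B3, d@B1}
  B2:   IN={a@B0, a@B2, b@B1, c@B3, d@B1}   OUT={a@B2, b@B1, c@B3, d@B1}
  B3:   IN={a@B2, b@B1, c@B3, d@B1}   OUT={a@B2, b@B3, c@B3, d@B1}
  B4:   IN={a@B2, b@B3, c@B3, d@B1}   OUT={a@B2, b@B3, c@B3, d@B4}
  B5:   IN={a@B0, a@B2, b@B1, b@B3, c@B3, d@B1, d@B4}   OUT={a@B0, a@B2, b@B1, b@B3, c@B3, d@B1, d@B4}

Merge at B5: IN[B5] = OUT[B1] ⊔ OUT[B2] ⊔ OUT[B4] = {a@B0, a@B2, b@B1, b@B3, c@B3, d@B1, d@B4}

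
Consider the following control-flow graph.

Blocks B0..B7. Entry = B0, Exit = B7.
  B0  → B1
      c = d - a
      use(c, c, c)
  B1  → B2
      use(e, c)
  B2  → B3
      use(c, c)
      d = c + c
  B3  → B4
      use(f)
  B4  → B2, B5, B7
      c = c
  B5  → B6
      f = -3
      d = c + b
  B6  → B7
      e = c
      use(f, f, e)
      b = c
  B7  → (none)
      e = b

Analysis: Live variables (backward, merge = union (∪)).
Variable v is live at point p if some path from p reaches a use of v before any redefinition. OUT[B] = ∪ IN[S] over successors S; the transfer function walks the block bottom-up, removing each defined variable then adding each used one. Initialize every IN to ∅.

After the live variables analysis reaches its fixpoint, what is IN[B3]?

Answer: {b, c, f}

Trace:
Per-block solution:
  B0: | IN={a, b, d, e, f} | OUT={b, c, e, f}
  B1: | IN={b, c, e, f} | OUT={b, c, f}
  B2: | IN={b, c, f} | OUT={b, c, f}
  B3: | IN={b, c, f} | OUT={b, c, f}
  B4: | IN={b, c, f} | OUT={b, c, f}
  B5: | IN={b, c} | OUT={c, f}
  B6: | IN={c, f} | OUT={b}
  B7: | IN={b} | OUT={}

Merge at B3: OUT[B3] = IN[B4] = {b, c, f}
Applying B3's transfer function to that OUT value gives IN[B3] (row B3 above).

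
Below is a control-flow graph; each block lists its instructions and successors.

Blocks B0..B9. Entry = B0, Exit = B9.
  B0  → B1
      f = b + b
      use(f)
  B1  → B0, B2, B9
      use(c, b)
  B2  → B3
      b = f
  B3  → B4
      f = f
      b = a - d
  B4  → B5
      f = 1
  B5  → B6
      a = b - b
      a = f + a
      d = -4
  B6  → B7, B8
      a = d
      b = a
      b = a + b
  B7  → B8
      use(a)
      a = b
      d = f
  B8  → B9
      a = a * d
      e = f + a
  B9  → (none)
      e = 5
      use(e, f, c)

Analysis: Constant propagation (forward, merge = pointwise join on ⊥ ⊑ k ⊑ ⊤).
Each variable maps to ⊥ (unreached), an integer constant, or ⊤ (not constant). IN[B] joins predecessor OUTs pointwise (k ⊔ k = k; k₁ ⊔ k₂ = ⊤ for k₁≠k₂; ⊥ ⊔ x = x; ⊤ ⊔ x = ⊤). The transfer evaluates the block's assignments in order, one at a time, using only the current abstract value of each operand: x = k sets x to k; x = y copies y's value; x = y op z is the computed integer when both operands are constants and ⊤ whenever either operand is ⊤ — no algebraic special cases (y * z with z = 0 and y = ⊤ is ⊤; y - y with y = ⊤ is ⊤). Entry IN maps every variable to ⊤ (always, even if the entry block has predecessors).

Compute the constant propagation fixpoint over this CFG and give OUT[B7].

Answer: {a: -8, b: -8, c: ⊤, d: 1, e: ⊤, f: 1}

Derivation:
Per-block solution:
  B0: | IN=(all ⊤) | OUT=(all ⊤)
  B1: | IN=(all ⊤) | OUT=(all ⊤)
  B2: | IN=(all ⊤) | OUT=(all ⊤)
  B3: | IN=(all ⊤) | OUT=(all ⊤)
  B4: | IN=(all ⊤) | OUT={f:1; rest ⊤}
  B5: | IN={f:1; rest ⊤} | OUT={d:-4, f:1; rest ⊤}
  B6: | IN={d:-4, f:1; rest ⊤} | OUT={a:-4, b:-8, d:-4, f:1; rest ⊤}
  B7: | IN={a:-4, b:-8, d:-4, f:1; rest ⊤} | OUT={a:-8, b:-8, d:1, f:1; rest ⊤}
  B8: | IN={b:-8, f:1; rest ⊤} | OUT={b:-8, f:1; rest ⊤}
  B9: | IN=(all ⊤) | OUT={e:5; rest ⊤}

Merge at B7: IN[B7] = OUT[B6] = {a: -4, b: -8, c: ⊤, d: -4, e: ⊤, f: 1}
Applying B7's transfer function to that IN value gives OUT[B7] (row B7 above).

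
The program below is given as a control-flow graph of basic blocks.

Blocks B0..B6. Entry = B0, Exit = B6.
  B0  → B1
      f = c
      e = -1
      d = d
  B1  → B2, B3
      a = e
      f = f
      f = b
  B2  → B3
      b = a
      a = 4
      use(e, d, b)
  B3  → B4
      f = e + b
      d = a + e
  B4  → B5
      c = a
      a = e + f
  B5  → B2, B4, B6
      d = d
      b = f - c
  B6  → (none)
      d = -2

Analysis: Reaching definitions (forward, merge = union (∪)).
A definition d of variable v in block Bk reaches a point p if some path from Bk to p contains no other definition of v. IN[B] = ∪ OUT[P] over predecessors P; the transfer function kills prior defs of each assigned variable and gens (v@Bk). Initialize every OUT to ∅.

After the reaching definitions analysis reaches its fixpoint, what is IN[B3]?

Answer: {a@B1, a@B2, b@B2, c@B4, d@B0, d@B5, e@B0, f@B1, f@B3}

Trace:
Converged values:
  B0: | IN={} | OUT={d@B0, e@B0, f@B0}
  B1: | IN={d@B0, e@B0, f@B0} | OUT={a@B1, d@B0, e@B0, f@B1}
  B2: | IN={a@B1, a@B4, b@B5, c@B4, d@B0, d@B5, e@B0, f@B1, f@B3} | OUT={a@B2, b@B2, c@B4, d@B0, d@B5, e@B0, f@B1, f@B3}
  B3: | IN={a@B1, a@B2, b@B2, c@B4, d@B0, d@B5, e@B0, f@B1, f@B3} | OUT={a@B1, a@B2, b@B2, c@B4, d@B3, e@B0, f@B3}
  B4: | IN={a@B1, a@B2, a@B4, b@B2, b@B5, c@B4, d@B3, d@B5, e@B0, f@B3} | OUT={a@B4, b@B2, b@B5, c@B4, d@B3, d@B5, e@B0, f@B3}
  B5: | IN={a@B4, b@B2, b@B5, c@B4, d@B3, d@B5, e@B0, f@B3} | OUT={a@B4, b@B5, c@B4, d@B5, e@B0, f@B3}
  B6: | IN={a@B4, b@B5, c@B4, d@B5, e@B0, f@B3} | OUT={a@B4, b@B5, c@B4, d@B6, e@B0, f@B3}

Merge at B3: IN[B3] = OUT[B1] ⊔ OUT[B2] = {a@B1, a@B2, b@B2, c@B4, d@B0, d@B5, e@B0, f@B1, f@B3}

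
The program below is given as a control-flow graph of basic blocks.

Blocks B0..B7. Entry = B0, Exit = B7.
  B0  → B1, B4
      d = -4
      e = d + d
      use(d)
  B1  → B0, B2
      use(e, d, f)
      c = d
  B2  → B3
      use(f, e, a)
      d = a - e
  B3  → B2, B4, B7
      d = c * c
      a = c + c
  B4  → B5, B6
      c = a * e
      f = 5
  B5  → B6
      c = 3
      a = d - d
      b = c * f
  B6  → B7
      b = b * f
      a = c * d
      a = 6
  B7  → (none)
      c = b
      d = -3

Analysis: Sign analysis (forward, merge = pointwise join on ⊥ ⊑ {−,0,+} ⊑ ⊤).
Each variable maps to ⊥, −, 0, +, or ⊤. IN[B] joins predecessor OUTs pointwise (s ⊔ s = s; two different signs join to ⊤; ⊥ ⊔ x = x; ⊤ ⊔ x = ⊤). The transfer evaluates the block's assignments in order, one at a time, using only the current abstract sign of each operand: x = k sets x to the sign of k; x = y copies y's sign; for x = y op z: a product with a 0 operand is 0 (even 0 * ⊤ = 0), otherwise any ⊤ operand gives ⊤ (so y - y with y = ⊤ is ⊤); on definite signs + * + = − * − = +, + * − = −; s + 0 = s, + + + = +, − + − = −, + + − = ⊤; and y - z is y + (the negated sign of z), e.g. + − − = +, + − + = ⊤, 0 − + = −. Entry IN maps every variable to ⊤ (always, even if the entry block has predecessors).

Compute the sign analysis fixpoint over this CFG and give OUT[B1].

Converged values:
  B0: | IN=(all ⊤) | OUT={d:-, e:-; rest ⊤}
  B1: | IN={d:-, e:-; rest ⊤} | OUT={c:-, d:-, e:-; rest ⊤}
  B2: | IN={c:-, e:-; rest ⊤} | OUT={c:-, e:-; rest ⊤}
  B3: | IN={c:-, e:-; rest ⊤} | OUT={a:-, c:-, d:+, e:-; rest ⊤}
  B4: | IN={e:-; rest ⊤} | OUT={e:-, f:+; rest ⊤}
  B5: | IN={e:-, f:+; rest ⊤} | OUT={b:+, c:+, e:-, f:+; rest ⊤}
  B6: | IN={e:-, f:+; rest ⊤} | OUT={a:+, e:-, f:+; rest ⊤}
  B7: | IN={e:-; rest ⊤} | OUT={d:-, e:-; rest ⊤}

Merge at B1: IN[B1] = OUT[B0] = {a: ⊤, b: ⊤, c: ⊤, d: -, e: -, f: ⊤}
Applying B1's transfer function to that IN value gives OUT[B1] (row B1 above).

Answer: {a: ⊤, b: ⊤, c: -, d: -, e: -, f: ⊤}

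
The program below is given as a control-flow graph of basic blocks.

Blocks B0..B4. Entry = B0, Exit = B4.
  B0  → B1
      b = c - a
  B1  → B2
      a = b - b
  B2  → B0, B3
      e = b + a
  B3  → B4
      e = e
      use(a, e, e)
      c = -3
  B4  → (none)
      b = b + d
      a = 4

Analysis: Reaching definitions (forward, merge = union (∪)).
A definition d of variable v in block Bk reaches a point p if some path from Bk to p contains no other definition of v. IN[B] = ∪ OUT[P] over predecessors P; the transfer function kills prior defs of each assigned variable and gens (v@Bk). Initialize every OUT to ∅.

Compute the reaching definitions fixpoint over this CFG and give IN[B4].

Answer: {a@B1, b@B0, c@B3, e@B3}

Trace:
Converged values:
  B0:   IN={a@B1, b@B0, e@B2}   OUT={a@B1, b@B0, e@B2}
  B1:   IN={a@B1, b@B0, e@B2}   OUT={a@B1, b@B0, e@B2}
  B2:   IN={a@B1, b@B0, e@B2}   OUT={a@B1, b@B0, e@B2}
  B3:   IN={a@B1, b@B0, e@B2}   OUT={a@B1, b@B0, c@B3, e@B3}
  B4:   IN={a@B1, b@B0, c@B3, e@B3}   OUT={a@B4, b@B4, c@B3, e@B3}

Merge at B4: IN[B4] = OUT[B3] = {a@B1, b@B0, c@B3, e@B3}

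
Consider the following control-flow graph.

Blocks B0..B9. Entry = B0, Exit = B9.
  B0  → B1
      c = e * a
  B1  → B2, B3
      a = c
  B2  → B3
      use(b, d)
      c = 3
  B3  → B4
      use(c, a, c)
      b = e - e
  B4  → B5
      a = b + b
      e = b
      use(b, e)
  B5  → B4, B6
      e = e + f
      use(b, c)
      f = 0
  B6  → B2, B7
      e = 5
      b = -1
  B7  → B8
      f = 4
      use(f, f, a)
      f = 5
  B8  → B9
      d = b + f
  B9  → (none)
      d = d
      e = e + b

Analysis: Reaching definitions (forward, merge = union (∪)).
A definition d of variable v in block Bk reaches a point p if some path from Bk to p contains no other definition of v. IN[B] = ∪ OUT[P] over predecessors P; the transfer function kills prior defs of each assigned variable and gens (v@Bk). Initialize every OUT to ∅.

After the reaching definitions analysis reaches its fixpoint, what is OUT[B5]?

Converged values:
  B0:  IN={}  OUT={c@B0}
  B1:  IN={c@B0}  OUT={a@B1, c@B0}
  B2:  IN={a@B1, a@B4, b@B6, c@B0, c@B2, e@B6, f@B5}  OUT={a@B1, a@B4, b@B6, c@B2, e@B6, f@B5}
  B3:  IN={a@B1, a@B4, b@B6, c@B0, c@B2, e@B6, f@B5}  OUT={a@B1, a@B4, b@B3, c@B0, c@B2, e@B6, f@B5}
  B4:  IN={a@B1, a@B4, b@B3, c@B0, c@B2, e@B5, e@B6, f@B5}  OUT={a@B4, b@B3, c@B0, c@B2, e@B4, f@B5}
  B5:  IN={a@B4, b@B3, c@B0, c@B2, e@B4, f@B5}  OUT={a@B4, b@B3, c@B0, c@B2, e@B5, f@B5}
  B6:  IN={a@B4, b@B3, c@B0, c@B2, e@B5, f@B5}  OUT={a@B4, b@B6, c@B0, c@B2, e@B6, f@B5}
  B7:  IN={a@B4, b@B6, c@B0, c@B2, e@B6, f@B5}  OUT={a@B4, b@B6, c@B0, c@B2, e@B6, f@B7}
  B8:  IN={a@B4, b@B6, c@B0, c@B2, e@B6, f@B7}  OUT={a@B4, b@B6, c@B0, c@B2, d@B8, e@B6, f@B7}
  B9:  IN={a@B4, b@B6, c@B0, c@B2, d@B8, e@B6, f@B7}  OUT={a@B4, b@B6, c@B0, c@B2, d@B9, e@B9, f@B7}

Merge at B5: IN[B5] = OUT[B4] = {a@B4, b@B3, c@B0, c@B2, e@B4, f@B5}
Applying B5's transfer function to that IN value gives OUT[B5] (row B5 above).

Answer: {a@B4, b@B3, c@B0, c@B2, e@B5, f@B5}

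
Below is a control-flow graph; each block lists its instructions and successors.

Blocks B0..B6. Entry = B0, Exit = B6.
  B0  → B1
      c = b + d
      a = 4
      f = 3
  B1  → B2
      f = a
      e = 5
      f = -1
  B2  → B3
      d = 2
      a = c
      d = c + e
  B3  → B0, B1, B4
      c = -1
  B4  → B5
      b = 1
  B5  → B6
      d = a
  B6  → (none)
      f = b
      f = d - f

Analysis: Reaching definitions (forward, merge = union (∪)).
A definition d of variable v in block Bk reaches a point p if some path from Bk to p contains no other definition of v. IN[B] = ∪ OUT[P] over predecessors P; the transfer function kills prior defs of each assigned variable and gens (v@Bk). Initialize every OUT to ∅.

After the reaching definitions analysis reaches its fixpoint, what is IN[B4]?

Answer: {a@B2, c@B3, d@B2, e@B1, f@B1}

Trace:
Converged values:
  B0:  IN={a@B2, c@B3, d@B2, e@B1, f@B1}  OUT={a@B0, c@B0, d@B2, e@B1, f@B0}
  B1:  IN={a@B0, a@B2, c@B0, c@B3, d@B2, e@B1, f@B0, f@B1}  OUT={a@B0, a@B2, c@B0, c@B3, d@B2, e@B1, f@B1}
  B2:  IN={a@B0, a@B2, c@B0, c@B3, d@B2, e@B1, f@B1}  OUT={a@B2, c@B0, c@B3, d@B2, e@B1, f@B1}
  B3:  IN={a@B2, c@B0, c@B3, d@B2, e@B1, f@B1}  OUT={a@B2, c@B3, d@B2, e@B1, f@B1}
  B4:  IN={a@B2, c@B3, d@B2, e@B1, f@B1}  OUT={a@B2, b@B4, c@B3, d@B2, e@B1, f@B1}
  B5:  IN={a@B2, b@B4, c@B3, d@B2, e@B1, f@B1}  OUT={a@B2, b@B4, c@B3, d@B5, e@B1, f@B1}
  B6:  IN={a@B2, b@B4, c@B3, d@B5, e@B1, f@B1}  OUT={a@B2, b@B4, c@B3, d@B5, e@B1, f@B6}

Merge at B4: IN[B4] = OUT[B3] = {a@B2, c@B3, d@B2, e@B1, f@B1}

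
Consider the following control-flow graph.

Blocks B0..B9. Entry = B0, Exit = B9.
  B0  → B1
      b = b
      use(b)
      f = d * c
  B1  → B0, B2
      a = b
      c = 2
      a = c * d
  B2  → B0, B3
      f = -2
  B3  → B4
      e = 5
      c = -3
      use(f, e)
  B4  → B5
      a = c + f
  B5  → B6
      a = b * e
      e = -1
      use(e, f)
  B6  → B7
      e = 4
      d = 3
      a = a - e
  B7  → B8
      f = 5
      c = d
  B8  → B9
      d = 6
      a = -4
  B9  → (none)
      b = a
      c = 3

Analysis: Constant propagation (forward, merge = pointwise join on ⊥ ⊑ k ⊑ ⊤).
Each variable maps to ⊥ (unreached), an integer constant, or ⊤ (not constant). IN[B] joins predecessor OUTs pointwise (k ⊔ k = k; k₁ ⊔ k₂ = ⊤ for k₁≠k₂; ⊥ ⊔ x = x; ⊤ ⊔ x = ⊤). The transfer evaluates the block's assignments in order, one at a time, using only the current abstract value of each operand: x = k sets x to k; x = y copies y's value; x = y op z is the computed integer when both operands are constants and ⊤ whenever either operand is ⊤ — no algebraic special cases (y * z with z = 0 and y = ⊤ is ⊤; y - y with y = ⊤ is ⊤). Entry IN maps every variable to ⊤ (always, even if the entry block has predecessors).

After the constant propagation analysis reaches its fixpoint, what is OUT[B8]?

Answer: {a: -4, b: ⊤, c: 3, d: 6, e: 4, f: 5}

Working:
Per-block solution:
  B0:   IN=(all ⊤)   OUT=(all ⊤)
  B1:   IN=(all ⊤)   OUT={c:2; rest ⊤}
  B2:   IN={c:2; rest ⊤}   OUT={c:2, f:-2; rest ⊤}
  B3:   IN={c:2, f:-2; rest ⊤}   OUT={c:-3, e:5, f:-2; rest ⊤}
  B4:   IN={c:-3, e:5, f:-2; rest ⊤}   OUT={a:-5, c:-3, e:5, f:-2; rest ⊤}
  B5:   IN={a:-5, c:-3, e:5, f:-2; rest ⊤}   OUT={c:-3, e:-1, f:-2; rest ⊤}
  B6:   IN={c:-3, e:-1, f:-2; rest ⊤}   OUT={c:-3, d:3, e:4, f:-2; rest ⊤}
  B7:   IN={c:-3, d:3, e:4, f:-2; rest ⊤}   OUT={c:3, d:3, e:4, f:5; rest ⊤}
  B8:   IN={c:3, d:3, e:4, f:5; rest ⊤}   OUT={a:-4, c:3, d:6, e:4, f:5; rest ⊤}
  B9:   IN={a:-4, c:3, d:6, e:4, f:5; rest ⊤}   OUT={a:-4, b:-4, c:3, d:6, e:4, f:5; rest ⊤}

Merge at B8: IN[B8] = OUT[B7] = {a: ⊤, b: ⊤, c: 3, d: 3, e: 4, f: 5}
Applying B8's transfer function to that IN value gives OUT[B8] (row B8 above).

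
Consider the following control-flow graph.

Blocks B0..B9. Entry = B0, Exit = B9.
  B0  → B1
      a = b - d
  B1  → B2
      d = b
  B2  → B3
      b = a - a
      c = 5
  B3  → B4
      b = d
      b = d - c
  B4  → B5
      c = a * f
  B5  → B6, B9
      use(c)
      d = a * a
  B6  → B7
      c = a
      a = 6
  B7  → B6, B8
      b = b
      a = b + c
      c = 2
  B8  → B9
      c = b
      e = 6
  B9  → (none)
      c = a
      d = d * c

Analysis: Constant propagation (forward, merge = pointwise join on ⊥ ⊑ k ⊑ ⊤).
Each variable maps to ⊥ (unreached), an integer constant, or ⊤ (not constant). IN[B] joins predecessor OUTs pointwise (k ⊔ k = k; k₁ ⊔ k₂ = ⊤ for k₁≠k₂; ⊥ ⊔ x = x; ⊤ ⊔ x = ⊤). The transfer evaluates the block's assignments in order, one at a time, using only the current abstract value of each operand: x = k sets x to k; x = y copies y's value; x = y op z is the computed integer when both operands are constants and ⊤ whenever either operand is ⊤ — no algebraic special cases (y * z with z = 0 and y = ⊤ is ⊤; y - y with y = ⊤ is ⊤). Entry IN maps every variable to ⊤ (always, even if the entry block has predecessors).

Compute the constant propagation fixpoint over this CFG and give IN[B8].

Answer: {a: ⊤, b: ⊤, c: 2, d: ⊤, e: ⊤, f: ⊤}

Derivation:
Per-block solution:
  B0:  IN=(all ⊤)  OUT=(all ⊤)
  B1:  IN=(all ⊤)  OUT=(all ⊤)
  B2:  IN=(all ⊤)  OUT={c:5; rest ⊤}
  B3:  IN={c:5; rest ⊤}  OUT={c:5; rest ⊤}
  B4:  IN={c:5; rest ⊤}  OUT=(all ⊤)
  B5:  IN=(all ⊤)  OUT=(all ⊤)
  B6:  IN=(all ⊤)  OUT={a:6; rest ⊤}
  B7:  IN={a:6; rest ⊤}  OUT={c:2; rest ⊤}
  B8:  IN={c:2; rest ⊤}  OUT={e:6; rest ⊤}
  B9:  IN=(all ⊤)  OUT=(all ⊤)

Merge at B8: IN[B8] = OUT[B7] = {a: ⊤, b: ⊤, c: 2, d: ⊤, e: ⊤, f: ⊤}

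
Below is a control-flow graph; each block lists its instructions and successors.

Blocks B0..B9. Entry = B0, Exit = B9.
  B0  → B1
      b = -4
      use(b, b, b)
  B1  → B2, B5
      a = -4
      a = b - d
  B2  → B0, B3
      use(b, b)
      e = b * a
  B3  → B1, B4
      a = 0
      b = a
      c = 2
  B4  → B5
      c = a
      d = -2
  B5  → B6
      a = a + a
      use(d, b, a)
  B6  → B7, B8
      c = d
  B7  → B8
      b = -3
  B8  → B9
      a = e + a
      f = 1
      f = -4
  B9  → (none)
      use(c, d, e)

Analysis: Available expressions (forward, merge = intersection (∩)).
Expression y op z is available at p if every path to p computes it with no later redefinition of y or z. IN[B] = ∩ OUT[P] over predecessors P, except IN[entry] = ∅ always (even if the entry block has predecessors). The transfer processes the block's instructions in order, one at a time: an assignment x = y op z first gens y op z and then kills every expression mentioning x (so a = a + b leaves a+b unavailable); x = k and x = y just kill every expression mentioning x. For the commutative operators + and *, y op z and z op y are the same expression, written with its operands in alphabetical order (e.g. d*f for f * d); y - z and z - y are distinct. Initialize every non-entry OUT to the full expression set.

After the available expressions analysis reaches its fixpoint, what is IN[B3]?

Answer: {a*b, b-d}

Derivation:
Fixpoint table:
  B0: | IN={} | OUT={}
  B1: | IN={} | OUT={b-d}
  B2: | IN={b-d} | OUT={a*b, b-d}
  B3: | IN={a*b, b-d} | OUT={}
  B4: | IN={} | OUT={}
  B5: | IN={} | OUT={}
  B6: | IN={} | OUT={}
  B7: | IN={} | OUT={}
  B8: | IN={} | OUT={}
  B9: | IN={} | OUT={}

Merge at B3: IN[B3] = OUT[B2] = {a*b, b-d}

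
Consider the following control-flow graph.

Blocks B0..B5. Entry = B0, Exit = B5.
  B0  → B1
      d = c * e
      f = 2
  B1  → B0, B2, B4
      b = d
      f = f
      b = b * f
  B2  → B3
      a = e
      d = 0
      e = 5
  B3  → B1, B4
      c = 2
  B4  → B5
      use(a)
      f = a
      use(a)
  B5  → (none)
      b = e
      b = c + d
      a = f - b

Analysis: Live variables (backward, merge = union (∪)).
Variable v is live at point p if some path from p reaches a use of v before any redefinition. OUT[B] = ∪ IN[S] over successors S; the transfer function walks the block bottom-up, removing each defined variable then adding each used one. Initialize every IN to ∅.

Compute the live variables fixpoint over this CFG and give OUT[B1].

Fixpoint table:
  B0: | IN={a, c, e} | OUT={a, c, d, e, f}
  B1: | IN={a, c, d, e, f} | OUT={a, c, d, e, f}
  B2: | IN={e, f} | OUT={a, d, e, f}
  B3: | IN={a, d, e, f} | OUT={a, c, d, e, f}
  B4: | IN={a, c, d, e} | OUT={c, d, e, f}
  B5: | IN={c, d, e, f} | OUT={}

Merge at B1: OUT[B1] = IN[B0] ⊔ IN[B2] ⊔ IN[B4] = {a, c, d, e, f}

Answer: {a, c, d, e, f}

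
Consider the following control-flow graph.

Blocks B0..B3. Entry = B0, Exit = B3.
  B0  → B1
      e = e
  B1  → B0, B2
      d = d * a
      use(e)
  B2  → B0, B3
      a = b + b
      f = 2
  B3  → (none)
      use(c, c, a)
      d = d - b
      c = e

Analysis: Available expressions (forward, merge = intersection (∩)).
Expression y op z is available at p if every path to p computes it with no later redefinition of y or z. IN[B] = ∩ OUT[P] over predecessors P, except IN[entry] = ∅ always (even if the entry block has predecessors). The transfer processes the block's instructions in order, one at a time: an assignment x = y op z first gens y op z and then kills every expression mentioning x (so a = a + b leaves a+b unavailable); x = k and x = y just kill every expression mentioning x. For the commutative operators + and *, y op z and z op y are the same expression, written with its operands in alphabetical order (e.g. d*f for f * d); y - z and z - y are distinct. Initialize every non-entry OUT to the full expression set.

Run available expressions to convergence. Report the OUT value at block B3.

Fixpoint table:
  B0:  IN={}  OUT={}
  B1:  IN={}  OUT={}
  B2:  IN={}  OUT={b+b}
  B3:  IN={b+b}  OUT={b+b}

Merge at B3: IN[B3] = OUT[B2] = {b+b}
Applying B3's transfer function to that IN value gives OUT[B3] (row B3 above).

Answer: {b+b}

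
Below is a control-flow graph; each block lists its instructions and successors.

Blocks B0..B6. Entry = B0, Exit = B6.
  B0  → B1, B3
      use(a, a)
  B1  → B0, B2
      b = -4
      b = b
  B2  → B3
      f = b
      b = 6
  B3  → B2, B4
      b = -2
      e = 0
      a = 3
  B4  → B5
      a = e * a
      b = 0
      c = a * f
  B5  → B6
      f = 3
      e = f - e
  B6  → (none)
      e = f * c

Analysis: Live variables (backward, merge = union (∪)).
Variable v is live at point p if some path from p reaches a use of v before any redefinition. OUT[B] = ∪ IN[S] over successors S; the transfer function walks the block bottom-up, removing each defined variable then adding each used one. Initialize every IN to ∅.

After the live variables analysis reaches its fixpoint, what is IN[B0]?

Answer: {a, f}

Working:
Fixpoint table:
  B0:  IN={a, f}  OUT={a, f}
  B1:  IN={a, f}  OUT={a, b, f}
  B2:  IN={b}  OUT={f}
  B3:  IN={f}  OUT={a, b, e, f}
  B4:  IN={a, e, f}  OUT={c, e}
  B5:  IN={c, e}  OUT={c, f}
  B6:  IN={c, f}  OUT={}

Merge at B0: OUT[B0] = IN[B1] ⊔ IN[B3] = {a, f}
Applying B0's transfer function to that OUT value gives IN[B0] (row B0 above).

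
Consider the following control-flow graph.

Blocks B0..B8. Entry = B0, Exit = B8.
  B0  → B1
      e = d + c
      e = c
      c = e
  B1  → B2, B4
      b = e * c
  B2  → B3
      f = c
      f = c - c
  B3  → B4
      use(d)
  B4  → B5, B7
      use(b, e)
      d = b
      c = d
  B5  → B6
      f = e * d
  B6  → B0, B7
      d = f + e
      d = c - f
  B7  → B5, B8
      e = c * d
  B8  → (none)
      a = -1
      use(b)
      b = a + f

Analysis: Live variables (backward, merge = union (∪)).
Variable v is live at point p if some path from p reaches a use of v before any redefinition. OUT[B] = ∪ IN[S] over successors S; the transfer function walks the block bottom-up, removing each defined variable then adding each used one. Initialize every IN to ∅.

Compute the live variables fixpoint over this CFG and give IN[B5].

Per-block solution:
  B0: | IN={c, d, f} | OUT={c, d, e, f}
  B1: | IN={c, d, e, f} | OUT={b, c, d, e, f}
  B2: | IN={b, c, d, e} | OUT={b, d, e, f}
  B3: | IN={b, d, e, f} | OUT={b, e, f}
  B4: | IN={b, e, f} | OUT={b, c, d, e, f}
  B5: | IN={b, c, d, e} | OUT={b, c, e, f}
  B6: | IN={b, c, e, f} | OUT={b, c, d, f}
  B7: | IN={b, c, d, f} | OUT={b, c, d, e, f}
  B8: | IN={b, f} | OUT={}

Merge at B5: OUT[B5] = IN[B6] = {b, c, e, f}
Applying B5's transfer function to that OUT value gives IN[B5] (row B5 above).

Answer: {b, c, d, e}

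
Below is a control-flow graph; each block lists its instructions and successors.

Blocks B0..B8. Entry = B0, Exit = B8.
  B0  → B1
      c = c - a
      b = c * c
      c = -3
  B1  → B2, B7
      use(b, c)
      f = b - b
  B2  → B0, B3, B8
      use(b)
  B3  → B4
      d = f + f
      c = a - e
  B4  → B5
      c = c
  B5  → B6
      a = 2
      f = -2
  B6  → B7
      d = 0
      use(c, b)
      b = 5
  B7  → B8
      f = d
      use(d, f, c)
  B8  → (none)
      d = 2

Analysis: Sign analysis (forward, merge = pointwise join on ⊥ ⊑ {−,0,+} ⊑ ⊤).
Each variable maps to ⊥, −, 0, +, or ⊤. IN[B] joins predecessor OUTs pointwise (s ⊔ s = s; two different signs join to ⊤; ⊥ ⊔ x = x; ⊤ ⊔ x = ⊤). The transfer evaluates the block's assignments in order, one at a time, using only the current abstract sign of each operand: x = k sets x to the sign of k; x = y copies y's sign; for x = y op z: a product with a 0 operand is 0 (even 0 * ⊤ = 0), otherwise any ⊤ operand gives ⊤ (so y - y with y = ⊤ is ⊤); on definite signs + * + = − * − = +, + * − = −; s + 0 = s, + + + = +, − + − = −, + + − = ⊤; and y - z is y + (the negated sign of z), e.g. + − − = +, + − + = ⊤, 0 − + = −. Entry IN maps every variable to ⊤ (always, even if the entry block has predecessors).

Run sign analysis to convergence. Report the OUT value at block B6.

Converged values:
  B0: | IN=(all ⊤) | OUT={c:-; rest ⊤}
  B1: | IN={c:-; rest ⊤} | OUT={c:-; rest ⊤}
  B2: | IN={c:-; rest ⊤} | OUT={c:-; rest ⊤}
  B3: | IN={c:-; rest ⊤} | OUT=(all ⊤)
  B4: | IN=(all ⊤) | OUT=(all ⊤)
  B5: | IN=(all ⊤) | OUT={a:+, f:-; rest ⊤}
  B6: | IN={a:+, f:-; rest ⊤} | OUT={a:+, b:+, d:0, f:-; rest ⊤}
  B7: | IN=(all ⊤) | OUT=(all ⊤)
  B8: | IN=(all ⊤) | OUT={d:+; rest ⊤}

Merge at B6: IN[B6] = OUT[B5] = {a: +, b: ⊤, c: ⊤, d: ⊤, e: ⊤, f: -}
Applying B6's transfer function to that IN value gives OUT[B6] (row B6 above).

Answer: {a: +, b: +, c: ⊤, d: 0, e: ⊤, f: -}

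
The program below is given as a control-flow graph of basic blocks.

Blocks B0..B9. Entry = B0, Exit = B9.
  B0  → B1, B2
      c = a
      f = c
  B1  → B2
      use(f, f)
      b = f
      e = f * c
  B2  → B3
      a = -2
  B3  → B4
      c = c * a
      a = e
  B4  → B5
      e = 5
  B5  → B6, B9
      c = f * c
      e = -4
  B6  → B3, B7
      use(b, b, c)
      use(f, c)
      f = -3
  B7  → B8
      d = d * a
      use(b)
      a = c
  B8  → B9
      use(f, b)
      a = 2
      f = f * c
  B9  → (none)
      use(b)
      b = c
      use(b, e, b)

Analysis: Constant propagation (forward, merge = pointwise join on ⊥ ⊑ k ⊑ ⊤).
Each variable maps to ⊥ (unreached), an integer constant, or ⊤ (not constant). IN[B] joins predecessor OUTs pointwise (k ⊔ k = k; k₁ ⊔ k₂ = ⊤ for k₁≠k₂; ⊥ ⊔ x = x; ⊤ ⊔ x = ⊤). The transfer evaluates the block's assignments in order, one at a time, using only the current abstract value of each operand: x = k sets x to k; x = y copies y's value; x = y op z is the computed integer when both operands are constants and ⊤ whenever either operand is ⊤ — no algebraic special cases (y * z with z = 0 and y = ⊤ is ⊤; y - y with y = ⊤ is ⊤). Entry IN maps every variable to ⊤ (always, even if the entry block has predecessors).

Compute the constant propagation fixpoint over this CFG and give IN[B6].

Fixpoint table:
  B0:   IN=(all ⊤)   OUT=(all ⊤)
  B1:   IN=(all ⊤)   OUT=(all ⊤)
  B2:   IN=(all ⊤)   OUT={a:-2; rest ⊤}
  B3:   IN=(all ⊤)   OUT=(all ⊤)
  B4:   IN=(all ⊤)   OUT={e:5; rest ⊤}
  B5:   IN={e:5; rest ⊤}   OUT={e:-4; rest ⊤}
  B6:   IN={e:-4; rest ⊤}   OUT={e:-4, f:-3; rest ⊤}
  B7:   IN={e:-4, f:-3; rest ⊤}   OUT={e:-4, f:-3; rest ⊤}
  B8:   IN={e:-4, f:-3; rest ⊤}   OUT={a:2, e:-4; rest ⊤}
  B9:   IN={e:-4; rest ⊤}   OUT={e:-4; rest ⊤}

Merge at B6: IN[B6] = OUT[B5] = {a: ⊤, b: ⊤, c: ⊤, d: ⊤, e: -4, f: ⊤}

Answer: {a: ⊤, b: ⊤, c: ⊤, d: ⊤, e: -4, f: ⊤}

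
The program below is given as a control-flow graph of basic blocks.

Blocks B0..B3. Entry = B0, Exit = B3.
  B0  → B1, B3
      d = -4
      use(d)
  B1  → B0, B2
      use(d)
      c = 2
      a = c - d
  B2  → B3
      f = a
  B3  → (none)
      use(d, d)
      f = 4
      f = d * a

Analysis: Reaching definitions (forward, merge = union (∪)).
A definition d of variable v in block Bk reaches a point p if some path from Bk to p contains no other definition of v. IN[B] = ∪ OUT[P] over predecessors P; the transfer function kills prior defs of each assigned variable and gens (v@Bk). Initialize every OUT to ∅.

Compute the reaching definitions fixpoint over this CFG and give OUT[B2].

Per-block solution:
  B0: | IN={a@B1, c@B1, d@B0} | OUT={a@B1, c@B1, d@B0}
  B1: | IN={a@B1, c@B1, d@B0} | OUT={a@B1, c@B1, d@B0}
  B2: | IN={a@B1, c@B1, d@B0} | OUT={a@B1, c@B1, d@B0, f@B2}
  B3: | IN={a@B1, c@B1, d@B0, f@B2} | OUT={a@B1, c@B1, d@B0, f@B3}

Merge at B2: IN[B2] = OUT[B1] = {a@B1, c@B1, d@B0}
Applying B2's transfer function to that IN value gives OUT[B2] (row B2 above).

Answer: {a@B1, c@B1, d@B0, f@B2}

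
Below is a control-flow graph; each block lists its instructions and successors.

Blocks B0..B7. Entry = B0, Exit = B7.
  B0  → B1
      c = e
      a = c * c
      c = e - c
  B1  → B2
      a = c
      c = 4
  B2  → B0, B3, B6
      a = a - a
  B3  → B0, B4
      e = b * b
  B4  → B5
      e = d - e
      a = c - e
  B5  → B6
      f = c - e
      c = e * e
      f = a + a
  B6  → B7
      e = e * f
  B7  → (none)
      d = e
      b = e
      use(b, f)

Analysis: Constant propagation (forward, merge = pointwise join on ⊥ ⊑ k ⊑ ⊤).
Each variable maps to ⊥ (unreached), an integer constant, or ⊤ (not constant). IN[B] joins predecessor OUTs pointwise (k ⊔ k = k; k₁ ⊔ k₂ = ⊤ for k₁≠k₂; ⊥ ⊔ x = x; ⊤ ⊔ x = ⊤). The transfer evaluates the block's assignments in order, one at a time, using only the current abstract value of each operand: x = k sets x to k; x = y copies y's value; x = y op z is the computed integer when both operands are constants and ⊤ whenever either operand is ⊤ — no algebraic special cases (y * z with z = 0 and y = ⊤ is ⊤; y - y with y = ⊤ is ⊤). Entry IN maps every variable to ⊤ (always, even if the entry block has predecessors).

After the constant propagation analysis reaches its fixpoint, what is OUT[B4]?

Answer: {a: ⊤, b: ⊤, c: 4, d: ⊤, e: ⊤, f: ⊤}

Trace:
Converged values:
  B0:  IN=(all ⊤)  OUT=(all ⊤)
  B1:  IN=(all ⊤)  OUT={c:4; rest ⊤}
  B2:  IN={c:4; rest ⊤}  OUT={c:4; rest ⊤}
  B3:  IN={c:4; rest ⊤}  OUT={c:4; rest ⊤}
  B4:  IN={c:4; rest ⊤}  OUT={c:4; rest ⊤}
  B5:  IN={c:4; rest ⊤}  OUT=(all ⊤)
  B6:  IN=(all ⊤)  OUT=(all ⊤)
  B7:  IN=(all ⊤)  OUT=(all ⊤)

Merge at B4: IN[B4] = OUT[B3] = {a: ⊤, b: ⊤, c: 4, d: ⊤, e: ⊤, f: ⊤}
Applying B4's transfer function to that IN value gives OUT[B4] (row B4 above).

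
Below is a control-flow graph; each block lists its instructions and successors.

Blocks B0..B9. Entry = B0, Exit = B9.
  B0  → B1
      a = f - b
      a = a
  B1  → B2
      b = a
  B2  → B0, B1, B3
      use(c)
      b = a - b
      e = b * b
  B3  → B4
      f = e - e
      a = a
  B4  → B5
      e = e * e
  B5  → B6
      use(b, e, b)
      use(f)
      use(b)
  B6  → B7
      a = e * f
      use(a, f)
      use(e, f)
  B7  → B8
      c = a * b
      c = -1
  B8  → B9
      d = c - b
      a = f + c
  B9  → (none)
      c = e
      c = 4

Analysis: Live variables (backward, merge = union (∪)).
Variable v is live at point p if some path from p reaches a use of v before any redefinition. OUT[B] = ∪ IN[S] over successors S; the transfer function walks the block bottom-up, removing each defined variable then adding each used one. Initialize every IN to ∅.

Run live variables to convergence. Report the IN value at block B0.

Answer: {b, c, f}

Working:
Converged values:
  B0: | IN={b, c, f} | OUT={a, c, f}
  B1: | IN={a, c, f} | OUT={a, b, c, f}
  B2: | IN={a, b, c, f} | OUT={a, b, c, e, f}
  B3: | IN={a, b, e} | OUT={b, e, f}
  B4: | IN={b, e, f} | OUT={b, e, f}
  B5: | IN={b, e, f} | OUT={b, e, f}
  B6: | IN={b, e, f} | OUT={a, b, e, f}
  B7: | IN={a, b, e, f} | OUT={b, c, e, f}
  B8: | IN={b, c, e, f} | OUT={e}
  B9: | IN={e} | OUT={}

Merge at B0: OUT[B0] = IN[B1] = {a, c, f}
Applying B0's transfer function to that OUT value gives IN[B0] (row B0 above).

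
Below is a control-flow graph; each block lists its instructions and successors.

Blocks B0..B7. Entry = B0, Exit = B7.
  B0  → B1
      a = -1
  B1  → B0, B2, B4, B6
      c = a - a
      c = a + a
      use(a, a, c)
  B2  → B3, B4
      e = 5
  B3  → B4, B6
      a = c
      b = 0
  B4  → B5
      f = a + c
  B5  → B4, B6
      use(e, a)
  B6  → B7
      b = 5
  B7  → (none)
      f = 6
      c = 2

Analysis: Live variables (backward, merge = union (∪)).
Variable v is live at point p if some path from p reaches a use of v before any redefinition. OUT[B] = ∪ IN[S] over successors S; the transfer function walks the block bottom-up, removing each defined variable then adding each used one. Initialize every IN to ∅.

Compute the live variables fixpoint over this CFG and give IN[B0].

Answer: {e}

Derivation:
Fixpoint table:
  B0:   IN={e}   OUT={a, e}
  B1:   IN={a, e}   OUT={a, c, e}
  B2:   IN={a, c}   OUT={a, c, e}
  B3:   IN={c, e}   OUT={a, c, e}
  B4:   IN={a, c, e}   OUT={a, c, e}
  B5:   IN={a, c, e}   OUT={a, c, e}
  B6:   IN={}   OUT={}
  B7:   IN={}   OUT={}

Merge at B0: OUT[B0] = IN[B1] = {a, e}
Applying B0's transfer function to that OUT value gives IN[B0] (row B0 above).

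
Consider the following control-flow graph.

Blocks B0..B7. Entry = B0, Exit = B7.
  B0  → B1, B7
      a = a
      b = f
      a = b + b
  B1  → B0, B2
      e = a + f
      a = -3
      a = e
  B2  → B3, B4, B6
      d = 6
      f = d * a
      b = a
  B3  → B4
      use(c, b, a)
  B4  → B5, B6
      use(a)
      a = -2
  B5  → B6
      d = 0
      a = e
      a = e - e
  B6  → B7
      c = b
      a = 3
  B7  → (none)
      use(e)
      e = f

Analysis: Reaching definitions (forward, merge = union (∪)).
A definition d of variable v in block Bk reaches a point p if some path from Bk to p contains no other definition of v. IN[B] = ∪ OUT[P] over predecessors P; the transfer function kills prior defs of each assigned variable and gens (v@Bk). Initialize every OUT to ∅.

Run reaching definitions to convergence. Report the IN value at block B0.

Answer: {a@B1, b@B0, e@B1}

Derivation:
Fixpoint table:
  B0: | IN={a@B1, b@B0, e@B1} | OUT={a@B0, b@B0, e@B1}
  B1: | IN={a@B0, b@B0, e@B1} | OUT={a@B1, b@B0, e@B1}
  B2: | IN={a@B1, b@B0, e@B1} | OUT={a@B1, b@B2, d@B2, e@B1, f@B2}
  B3: | IN={a@B1, b@B2, d@B2, e@B1, f@B2} | OUT={a@B1, b@B2, d@B2, e@B1, f@B2}
  B4: | IN={a@B1, b@B2, d@B2, e@B1, f@B2} | OUT={a@B4, b@B2, d@B2, e@B1, f@B2}
  B5: | IN={a@B4, b@B2, d@B2, e@B1, f@B2} | OUT={a@B5, b@B2, d@B5, e@B1, f@B2}
  B6: | IN={a@B1, a@B4, a@B5, b@B2, d@B2, d@B5, e@B1, f@B2} | OUT={a@B6, b@B2, c@B6, d@B2, d@B5, e@B1, f@B2}
  B7: | IN={a@B0, a@B6, b@B0, b@B2, c@B6, d@B2, d@B5, e@B1, f@B2} | OUT={a@B0, a@B6, b@B0, b@B2, c@B6, d@B2, d@B5, e@B7, f@B2}

Merge at B0 (entry node, so the boundary value {} is joined with the incoming edge(s)): IN[B0] = {} ⊔ OUT[B1] = {a@B1, b@B0, e@B1}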